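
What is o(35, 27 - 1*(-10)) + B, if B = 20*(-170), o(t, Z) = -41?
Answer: -3441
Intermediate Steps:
B = -3400
o(35, 27 - 1*(-10)) + B = -41 - 3400 = -3441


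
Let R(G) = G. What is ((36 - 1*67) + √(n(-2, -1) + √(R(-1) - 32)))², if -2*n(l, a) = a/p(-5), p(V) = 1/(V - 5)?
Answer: (31 - √(-5 + I*√33))² ≈ 885.09 - 149.97*I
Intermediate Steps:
p(V) = 1/(-5 + V)
n(l, a) = 5*a (n(l, a) = -a/(2*(1/(-5 - 5))) = -a/(2*(1/(-10))) = -a/(2*(-⅒)) = -a*(-10)/2 = -(-5)*a = 5*a)
((36 - 1*67) + √(n(-2, -1) + √(R(-1) - 32)))² = ((36 - 1*67) + √(5*(-1) + √(-1 - 32)))² = ((36 - 67) + √(-5 + √(-33)))² = (-31 + √(-5 + I*√33))²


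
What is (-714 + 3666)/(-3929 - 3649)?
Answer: -164/421 ≈ -0.38955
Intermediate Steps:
(-714 + 3666)/(-3929 - 3649) = 2952/(-7578) = 2952*(-1/7578) = -164/421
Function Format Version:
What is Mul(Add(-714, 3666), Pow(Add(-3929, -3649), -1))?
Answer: Rational(-164, 421) ≈ -0.38955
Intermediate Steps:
Mul(Add(-714, 3666), Pow(Add(-3929, -3649), -1)) = Mul(2952, Pow(-7578, -1)) = Mul(2952, Rational(-1, 7578)) = Rational(-164, 421)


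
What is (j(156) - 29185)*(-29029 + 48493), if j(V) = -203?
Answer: -572008032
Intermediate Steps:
(j(156) - 29185)*(-29029 + 48493) = (-203 - 29185)*(-29029 + 48493) = -29388*19464 = -572008032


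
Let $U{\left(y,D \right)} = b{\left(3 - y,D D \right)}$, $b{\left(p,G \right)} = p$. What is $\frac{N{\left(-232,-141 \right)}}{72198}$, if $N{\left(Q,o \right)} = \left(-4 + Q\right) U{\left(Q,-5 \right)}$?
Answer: $- \frac{27730}{36099} \approx -0.76817$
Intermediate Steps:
$U{\left(y,D \right)} = 3 - y$
$N{\left(Q,o \right)} = \left(-4 + Q\right) \left(3 - Q\right)$
$\frac{N{\left(-232,-141 \right)}}{72198} = \frac{\left(-1\right) \left(-4 - 232\right) \left(-3 - 232\right)}{72198} = \left(-1\right) \left(-236\right) \left(-235\right) \frac{1}{72198} = \left(-55460\right) \frac{1}{72198} = - \frac{27730}{36099}$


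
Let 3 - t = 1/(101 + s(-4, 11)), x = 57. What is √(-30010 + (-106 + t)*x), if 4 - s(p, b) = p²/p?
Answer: I*√426308374/109 ≈ 189.42*I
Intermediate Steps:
s(p, b) = 4 - p (s(p, b) = 4 - p²/p = 4 - p)
t = 326/109 (t = 3 - 1/(101 + (4 - 1*(-4))) = 3 - 1/(101 + (4 + 4)) = 3 - 1/(101 + 8) = 3 - 1/109 = 326/109 ≈ 2.9908)
√(-30010 + (-106 + t)*x) = √(-30010 + (-106 + 326/109)*57) = √(-30010 - 11228/109*57) = √(-30010 - 639996/109) = √(-3911086/109) = I*√426308374/109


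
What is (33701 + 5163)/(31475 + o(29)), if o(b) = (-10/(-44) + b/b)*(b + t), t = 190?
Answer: 855008/698363 ≈ 1.2243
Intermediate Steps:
o(b) = 2565/11 + 27*b/22 (o(b) = (-10/(-44) + b/b)*(b + 190) = (-10*(-1/44) + 1)*(190 + b) = (5/22 + 1)*(190 + b) = 27*(190 + b)/22 = 2565/11 + 27*b/22)
(33701 + 5163)/(31475 + o(29)) = (33701 + 5163)/(31475 + (2565/11 + (27/22)*29)) = 38864/(31475 + (2565/11 + 783/22)) = 38864/(31475 + 5913/22) = 38864/(698363/22) = 38864*(22/698363) = 855008/698363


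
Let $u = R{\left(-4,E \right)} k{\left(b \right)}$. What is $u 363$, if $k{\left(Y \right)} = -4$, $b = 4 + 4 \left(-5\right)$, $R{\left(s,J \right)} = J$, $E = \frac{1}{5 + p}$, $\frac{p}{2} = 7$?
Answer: $- \frac{1452}{19} \approx -76.421$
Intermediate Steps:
$p = 14$ ($p = 2 \cdot 7 = 14$)
$E = \frac{1}{19}$ ($E = \frac{1}{5 + 14} = \frac{1}{19} \approx 0.052632$)
$b = -16$ ($b = 4 - 20 = -16$)
$u = - \frac{4}{19}$ ($u = \frac{1}{19} \left(-4\right) = - \frac{4}{19} \approx -0.21053$)
$u 363 = \left(- \frac{4}{19}\right) 363 = - \frac{1452}{19}$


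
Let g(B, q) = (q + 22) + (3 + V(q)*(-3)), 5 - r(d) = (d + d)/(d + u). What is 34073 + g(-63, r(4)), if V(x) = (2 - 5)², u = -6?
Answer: 34080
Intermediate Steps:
r(d) = 5 - 2*d/(-6 + d) (r(d) = 5 - (d + d)/(d - 6) = 5 - 2*d/(-6 + d))
V(x) = 9 (V(x) = (-3)² = 9)
g(B, q) = -2 + q (g(B, q) = (q + 22) + (3 + 9*(-3)) = (22 + q) + (3 - 27) = (22 + q) - 24 = -2 + q)
34073 + g(-63, r(4)) = 34073 + (-2 + 3*(-10 + 4)/(-6 + 4)) = 34073 + (-2 + 3*(-6)/(-2)) = 34073 + (-2 + 3*(-½)*(-6)) = 34073 + (-2 + 9) = 34073 + 7 = 34080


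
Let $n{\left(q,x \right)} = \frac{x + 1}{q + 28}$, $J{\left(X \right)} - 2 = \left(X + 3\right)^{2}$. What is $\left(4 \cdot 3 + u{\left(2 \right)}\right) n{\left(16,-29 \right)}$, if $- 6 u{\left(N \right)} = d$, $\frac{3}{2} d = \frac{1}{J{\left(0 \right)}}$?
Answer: $- \frac{8309}{1089} \approx -7.6299$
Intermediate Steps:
$J{\left(X \right)} = 2 + \left(3 + X\right)^{2}$ ($J{\left(X \right)} = 2 + \left(X + 3\right)^{2} = 2 + \left(3 + X\right)^{2}$)
$d = \frac{2}{33}$ ($d = \frac{2}{3 \left(2 + \left(3 + 0\right)^{2}\right)} = \frac{2}{3 \left(2 + 3^{2}\right)} = \frac{2}{3 \left(2 + 9\right)} = \frac{2}{3 \cdot 11} = \frac{2}{3} \cdot \frac{1}{11} = \frac{2}{33} \approx 0.060606$)
$u{\left(N \right)} = - \frac{1}{99}$ ($u{\left(N \right)} = \left(- \frac{1}{6}\right) \frac{2}{33} = - \frac{1}{99}$)
$n{\left(q,x \right)} = \frac{1 + x}{28 + q}$
$\left(4 \cdot 3 + u{\left(2 \right)}\right) n{\left(16,-29 \right)} = \left(4 \cdot 3 - \frac{1}{99}\right) \frac{1 - 29}{28 + 16} = \left(12 - \frac{1}{99}\right) \frac{1}{44} \left(-28\right) = \frac{1187 \cdot \frac{1}{44} \left(-28\right)}{99} = \frac{1187}{99} \left(- \frac{7}{11}\right) = - \frac{8309}{1089}$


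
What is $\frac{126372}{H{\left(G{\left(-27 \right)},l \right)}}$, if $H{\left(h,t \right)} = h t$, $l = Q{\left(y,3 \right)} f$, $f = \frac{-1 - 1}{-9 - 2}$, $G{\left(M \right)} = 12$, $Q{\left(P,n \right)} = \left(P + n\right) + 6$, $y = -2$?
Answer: $\frac{115841}{14} \approx 8274.4$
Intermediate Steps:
$Q{\left(P,n \right)} = 6 + P + n$
$f = \frac{2}{11}$ ($f = - \frac{2}{-11} = \left(-2\right) \left(- \frac{1}{11}\right) = \frac{2}{11} \approx 0.18182$)
$l = \frac{14}{11}$ ($l = \left(6 - 2 + 3\right) \frac{2}{11} = 7 \cdot \frac{2}{11} = \frac{14}{11} \approx 1.2727$)
$\frac{126372}{H{\left(G{\left(-27 \right)},l \right)}} = \frac{126372}{12 \cdot \frac{14}{11}} = \frac{126372}{\frac{168}{11}} = 126372 \cdot \frac{11}{168} = \frac{115841}{14}$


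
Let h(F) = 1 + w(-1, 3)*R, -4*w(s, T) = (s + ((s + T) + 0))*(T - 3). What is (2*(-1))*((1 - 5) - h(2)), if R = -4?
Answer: 10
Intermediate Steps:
w(s, T) = -(-3 + T)*(T + 2*s)/4 (w(s, T) = -(s + ((s + T) + 0))*(T - 3)/4 = -(s + ((T + s) + 0))*(-3 + T)/4 = -(s + (T + s))*(-3 + T)/4 = -(T + 2*s)*(-3 + T)/4 = -(-3 + T)*(T + 2*s)/4)
h(F) = 1 (h(F) = 1 + (-¼*3² + (3/2)*(-1) + (¾)*3 - ½*3*(-1))*(-4) = 1 + (-¼*9 - 3/2 + 9/4 + 3/2)*(-4) = 1 + (-9/4 - 3/2 + 9/4 + 3/2)*(-4) = 1 + 0*(-4) = 1 + 0 = 1)
(2*(-1))*((1 - 5) - h(2)) = (2*(-1))*((1 - 5) - 1*1) = -2*(-4 - 1) = -2*(-5) = 10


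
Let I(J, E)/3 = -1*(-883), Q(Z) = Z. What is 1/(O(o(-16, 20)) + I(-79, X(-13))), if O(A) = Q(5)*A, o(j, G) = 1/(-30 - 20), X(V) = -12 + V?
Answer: 10/26489 ≈ 0.00037752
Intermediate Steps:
I(J, E) = 2649 (I(J, E) = 3*(-1*(-883)) = 3*883 = 2649)
o(j, G) = -1/50 (o(j, G) = 1/(-50) = -1/50)
O(A) = 5*A
1/(O(o(-16, 20)) + I(-79, X(-13))) = 1/(5*(-1/50) + 2649) = 1/(-1/10 + 2649) = 1/(26489/10) = 10/26489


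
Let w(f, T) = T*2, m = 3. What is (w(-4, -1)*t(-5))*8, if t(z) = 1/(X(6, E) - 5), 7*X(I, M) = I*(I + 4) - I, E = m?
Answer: -112/19 ≈ -5.8947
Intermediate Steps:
E = 3
X(I, M) = -I/7 + I*(4 + I)/7 (X(I, M) = (I*(I + 4) - I)/7 = (I*(4 + I) - I)/7 = (-I + I*(4 + I))/7 = -I/7 + I*(4 + I)/7)
t(z) = 7/19 (t(z) = 1/((1/7)*6*(3 + 6) - 5) = 1/((1/7)*6*9 - 5) = 1/(54/7 - 5) = 1/(19/7) = 7/19)
w(f, T) = 2*T
(w(-4, -1)*t(-5))*8 = ((2*(-1))*(7/19))*8 = -2*7/19*8 = -14/19*8 = -112/19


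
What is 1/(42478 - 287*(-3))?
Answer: 1/43339 ≈ 2.3074e-5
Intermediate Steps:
1/(42478 - 287*(-3)) = 1/(42478 + 861) = 1/43339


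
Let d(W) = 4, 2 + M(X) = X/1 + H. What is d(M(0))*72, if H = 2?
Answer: 288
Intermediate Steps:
M(X) = X (M(X) = -2 + (X/1 + 2) = -2 + (X*1 + 2) = -2 + (X + 2) = -2 + (2 + X) = X)
d(M(0))*72 = 4*72 = 288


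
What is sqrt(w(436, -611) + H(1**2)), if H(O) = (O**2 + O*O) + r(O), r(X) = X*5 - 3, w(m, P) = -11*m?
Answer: 2*I*sqrt(1198) ≈ 69.224*I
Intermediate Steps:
r(X) = -3 + 5*X (r(X) = 5*X - 3 = -3 + 5*X)
H(O) = -3 + 2*O**2 + 5*O (H(O) = (O**2 + O*O) + (-3 + 5*O) = (O**2 + O**2) + (-3 + 5*O) = 2*O**2 + (-3 + 5*O) = -3 + 2*O**2 + 5*O)
sqrt(w(436, -611) + H(1**2)) = sqrt(-11*436 + (-3 + 2*(1**2)**2 + 5*1**2)) = sqrt(-4796 + (-3 + 2*1**2 + 5*1)) = sqrt(-4796 + (-3 + 2*1 + 5)) = sqrt(-4796 + (-3 + 2 + 5)) = sqrt(-4796 + 4) = sqrt(-4792) = 2*I*sqrt(1198)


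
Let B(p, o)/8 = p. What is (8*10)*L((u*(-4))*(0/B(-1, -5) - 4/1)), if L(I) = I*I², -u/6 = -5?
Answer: 8847360000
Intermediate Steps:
u = 30 (u = -6*(-5) = 30)
B(p, o) = 8*p
L(I) = I³
(8*10)*L((u*(-4))*(0/B(-1, -5) - 4/1)) = (8*10)*((30*(-4))*(0/((8*(-1))) - 4/1))³ = 80*(-120*(0/(-8) - 4*1))³ = 80*(-120*(0*(-⅛) - 4))³ = 80*(-120*(0 - 4))³ = 80*(-120*(-4))³ = 80*480³ = 80*110592000 = 8847360000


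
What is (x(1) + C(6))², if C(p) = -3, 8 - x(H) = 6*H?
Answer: 1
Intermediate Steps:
x(H) = 8 - 6*H
(x(1) + C(6))² = ((8 - 6*1) - 3)² = ((8 - 6) - 3)² = (2 - 3)² = (-1)² = 1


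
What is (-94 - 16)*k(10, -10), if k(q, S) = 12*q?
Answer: -13200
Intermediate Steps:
(-94 - 16)*k(10, -10) = (-94 - 16)*(12*10) = -110*120 = -13200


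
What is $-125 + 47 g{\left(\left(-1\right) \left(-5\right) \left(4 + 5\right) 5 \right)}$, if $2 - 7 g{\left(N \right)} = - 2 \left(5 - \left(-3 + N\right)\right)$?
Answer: $- \frac{21179}{7} \approx -3025.6$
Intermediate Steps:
$g{\left(N \right)} = \frac{18}{7} - \frac{2 N}{7}$ ($g{\left(N \right)} = \frac{2}{7} - \frac{\left(-2\right) \left(5 - \left(-3 + N\right)\right)}{7} = \frac{2}{7} - \frac{\left(-2\right) \left(8 - N\right)}{7} = \frac{2}{7} - \frac{-16 + 2 N}{7} = \frac{2}{7} - \left(- \frac{16}{7} + \frac{2 N}{7}\right) = \frac{18}{7} - \frac{2 N}{7}$)
$-125 + 47 g{\left(\left(-1\right) \left(-5\right) \left(4 + 5\right) 5 \right)} = -125 + 47 \left(\frac{18}{7} - \frac{2 \left(-1\right) \left(-5\right) \left(4 + 5\right) 5}{7}\right) = -125 + 47 \left(\frac{18}{7} - \frac{2 \cdot 5 \cdot 9 \cdot 5}{7}\right) = -125 + 47 \left(\frac{18}{7} - \frac{2 \cdot 5 \cdot 45}{7}\right) = -125 + 47 \left(\frac{18}{7} - \frac{450}{7}\right) = -125 + 47 \left(- \frac{432}{7}\right) = -125 - \frac{20304}{7} = - \frac{21179}{7}$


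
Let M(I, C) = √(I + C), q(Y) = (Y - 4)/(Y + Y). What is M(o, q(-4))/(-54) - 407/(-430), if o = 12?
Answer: 407/430 - √13/54 ≈ 0.87974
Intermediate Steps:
q(Y) = (-4 + Y)/(2*Y) (q(Y) = (-4 + Y)/((2*Y)) = (-4 + Y)*(1/(2*Y)) = (-4 + Y)/(2*Y))
M(I, C) = √(C + I)
M(o, q(-4))/(-54) - 407/(-430) = √((½)*(-4 - 4)/(-4) + 12)/(-54) - 407/(-430) = √((½)*(-¼)*(-8) + 12)*(-1/54) - 407*(-1/430) = √(1 + 12)*(-1/54) + 407/430 = √13*(-1/54) + 407/430 = -√13/54 + 407/430 = 407/430 - √13/54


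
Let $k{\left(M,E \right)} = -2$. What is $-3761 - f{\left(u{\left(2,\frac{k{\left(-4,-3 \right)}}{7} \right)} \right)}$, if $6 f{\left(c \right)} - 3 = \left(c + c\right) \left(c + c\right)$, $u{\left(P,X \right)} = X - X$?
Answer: $- \frac{7523}{2} \approx -3761.5$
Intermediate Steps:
$u{\left(P,X \right)} = 0$
$f{\left(c \right)} = \frac{1}{2} + \frac{2 c^{2}}{3}$ ($f{\left(c \right)} = \frac{1}{2} + \frac{\left(c + c\right) \left(c + c\right)}{6} = \frac{1}{2} + \frac{2 c 2 c}{6} = \frac{1}{2} + \frac{4 c^{2}}{6} = \frac{1}{2} + \frac{2 c^{2}}{3}$)
$-3761 - f{\left(u{\left(2,\frac{k{\left(-4,-3 \right)}}{7} \right)} \right)} = -3761 - \left(\frac{1}{2} + \frac{2 \cdot 0^{2}}{3}\right) = -3761 - \left(\frac{1}{2} + \frac{2}{3} \cdot 0\right) = -3761 - \left(\frac{1}{2} + 0\right) = -3761 - \frac{1}{2} = - \frac{7523}{2}$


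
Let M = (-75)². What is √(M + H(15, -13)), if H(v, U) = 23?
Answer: 4*√353 ≈ 75.153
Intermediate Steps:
M = 5625
√(M + H(15, -13)) = √(5625 + 23) = √5648 = 4*√353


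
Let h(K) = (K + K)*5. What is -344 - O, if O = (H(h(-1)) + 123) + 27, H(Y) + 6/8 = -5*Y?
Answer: -2173/4 ≈ -543.25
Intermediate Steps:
h(K) = 10*K (h(K) = (2*K)*5 = 10*K)
H(Y) = -¾ - 5*Y
O = 797/4 (O = ((-¾ - 50*(-1)) + 123) + 27 = ((-¾ - 5*(-10)) + 123) + 27 = ((-¾ + 50) + 123) + 27 = (197/4 + 123) + 27 = 689/4 + 27 = 797/4 ≈ 199.25)
-344 - O = -344 - 1*797/4 = -344 - 797/4 = -2173/4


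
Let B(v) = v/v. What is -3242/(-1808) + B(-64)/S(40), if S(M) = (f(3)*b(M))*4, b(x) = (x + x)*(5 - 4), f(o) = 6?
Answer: 389153/216960 ≈ 1.7937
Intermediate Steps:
B(v) = 1
b(x) = 2*x (b(x) = (2*x)*1 = 2*x)
S(M) = 48*M (S(M) = (6*(2*M))*4 = (12*M)*4 = 48*M)
-3242/(-1808) + B(-64)/S(40) = -3242/(-1808) + 1/(48*40) = -3242*(-1/1808) + 1/1920 = 1621/904 + 1*(1/1920) = 1621/904 + 1/1920 = 389153/216960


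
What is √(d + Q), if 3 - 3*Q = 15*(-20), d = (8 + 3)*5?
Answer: 2*√39 ≈ 12.490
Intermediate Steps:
d = 55 (d = 11*5 = 55)
Q = 101 (Q = 1 - 5*(-20) = 1 - ⅓*(-300) = 1 + 100 = 101)
√(d + Q) = √(55 + 101) = √156 = 2*√39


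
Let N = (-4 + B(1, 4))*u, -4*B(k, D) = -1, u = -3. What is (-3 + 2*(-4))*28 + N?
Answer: -1187/4 ≈ -296.75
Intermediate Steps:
B(k, D) = ¼ (B(k, D) = -¼*(-1) = ¼)
N = 45/4 (N = (-4 + ¼)*(-3) = -15/4*(-3) = 45/4 ≈ 11.250)
(-3 + 2*(-4))*28 + N = (-3 + 2*(-4))*28 + 45/4 = (-3 - 8)*28 + 45/4 = -11*28 + 45/4 = -308 + 45/4 = -1187/4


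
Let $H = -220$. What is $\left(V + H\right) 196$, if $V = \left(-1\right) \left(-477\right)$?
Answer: $50372$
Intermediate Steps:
$V = 477$
$\left(V + H\right) 196 = \left(477 - 220\right) 196 = 257 \cdot 196 = 50372$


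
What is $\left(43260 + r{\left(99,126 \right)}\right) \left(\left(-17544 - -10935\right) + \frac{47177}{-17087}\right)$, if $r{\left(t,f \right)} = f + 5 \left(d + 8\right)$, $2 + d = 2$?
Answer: $- \frac{4906059298160}{17087} \approx -2.8712 \cdot 10^{8}$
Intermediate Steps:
$d = 0$ ($d = -2 + 2 = 0$)
$r{\left(t,f \right)} = 40 + f$ ($r{\left(t,f \right)} = f + 5 \left(0 + 8\right) = f + 5 \cdot 8 = f + 40 = 40 + f$)
$\left(43260 + r{\left(99,126 \right)}\right) \left(\left(-17544 - -10935\right) + \frac{47177}{-17087}\right) = \left(43260 + \left(40 + 126\right)\right) \left(\left(-17544 - -10935\right) + \frac{47177}{-17087}\right) = \left(43260 + 166\right) \left(\left(-17544 + 10935\right) + 47177 \left(- \frac{1}{17087}\right)\right) = 43426 \left(-6609 - \frac{47177}{17087}\right) = 43426 \left(- \frac{112975160}{17087}\right) = - \frac{4906059298160}{17087}$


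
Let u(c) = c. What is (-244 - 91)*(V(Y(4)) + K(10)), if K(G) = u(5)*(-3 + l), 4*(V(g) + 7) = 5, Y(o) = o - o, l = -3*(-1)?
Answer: 7705/4 ≈ 1926.3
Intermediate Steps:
l = 3
Y(o) = 0
V(g) = -23/4 (V(g) = -7 + (¼)*5 = -7 + 5/4 = -23/4)
K(G) = 0 (K(G) = 5*(-3 + 3) = 5*0 = 0)
(-244 - 91)*(V(Y(4)) + K(10)) = (-244 - 91)*(-23/4 + 0) = -335*(-23/4) = 7705/4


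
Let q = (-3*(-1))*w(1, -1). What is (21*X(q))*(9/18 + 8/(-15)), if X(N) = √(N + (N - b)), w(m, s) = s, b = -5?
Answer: -7*I/10 ≈ -0.7*I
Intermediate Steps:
q = -3 (q = -3*(-1)*(-1) = 3*(-1) = -3)
X(N) = √(5 + 2*N) (X(N) = √(N + (N - 1*(-5))) = √(N + (N + 5)) = √(N + (5 + N)) = √(5 + 2*N))
(21*X(q))*(9/18 + 8/(-15)) = (21*√(5 + 2*(-3)))*(9/18 + 8/(-15)) = (21*√(5 - 6))*(9*(1/18) + 8*(-1/15)) = (21*√(-1))*(½ - 8/15) = (21*I)*(-1/30) = -7*I/10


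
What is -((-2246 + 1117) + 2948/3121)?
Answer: 3520661/3121 ≈ 1128.1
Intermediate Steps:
-((-2246 + 1117) + 2948/3121) = -(-1129 + 2948*(1/3121)) = -(-1129 + 2948/3121) = -1*(-3520661/3121) = 3520661/3121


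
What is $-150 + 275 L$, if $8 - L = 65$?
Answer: $-15825$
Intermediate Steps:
$L = -57$ ($L = 8 - 65 = -57$)
$-150 + 275 L = -150 + 275 \left(-57\right) = -150 - 15675 = -15825$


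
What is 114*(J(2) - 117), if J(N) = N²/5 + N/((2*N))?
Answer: -65949/5 ≈ -13190.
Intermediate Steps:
J(N) = ½ + N²/5 (J(N) = N²*(⅕) + N*(1/(2*N)) = N²/5 + ½ = ½ + N²/5)
114*(J(2) - 117) = 114*((½ + (⅕)*2²) - 117) = 114*((½ + (⅕)*4) - 117) = 114*((½ + ⅘) - 117) = 114*(13/10 - 117) = 114*(-1157/10) = -65949/5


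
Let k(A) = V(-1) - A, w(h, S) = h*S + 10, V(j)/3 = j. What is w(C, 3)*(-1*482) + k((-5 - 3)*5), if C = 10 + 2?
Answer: -22135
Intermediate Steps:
V(j) = 3*j
C = 12
w(h, S) = 10 + S*h (w(h, S) = S*h + 10 = 10 + S*h)
k(A) = -3 - A (k(A) = 3*(-1) - A = -3 - A)
w(C, 3)*(-1*482) + k((-5 - 3)*5) = (10 + 3*12)*(-1*482) + (-3 - (-5 - 3)*5) = (10 + 36)*(-482) + (-3 - (-8)*5) = 46*(-482) + (-3 - 1*(-40)) = -22172 + (-3 + 40) = -22172 + 37 = -22135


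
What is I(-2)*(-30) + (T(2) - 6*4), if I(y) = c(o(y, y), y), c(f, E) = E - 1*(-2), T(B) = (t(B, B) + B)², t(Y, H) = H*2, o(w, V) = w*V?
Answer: 12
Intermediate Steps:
o(w, V) = V*w
t(Y, H) = 2*H
T(B) = 9*B² (T(B) = (2*B + B)² = (3*B)² = 9*B²)
c(f, E) = 2 + E (c(f, E) = E + 2 = 2 + E)
I(y) = 2 + y
I(-2)*(-30) + (T(2) - 6*4) = (2 - 2)*(-30) + (9*2² - 6*4) = 0*(-30) + (9*4 - 24) = 0 + (36 - 24) = 0 + 12 = 12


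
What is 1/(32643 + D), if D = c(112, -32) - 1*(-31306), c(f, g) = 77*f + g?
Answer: 1/72541 ≈ 1.3785e-5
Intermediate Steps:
c(f, g) = g + 77*f
D = 39898 (D = (-32 + 77*112) - 1*(-31306) = (-32 + 8624) + 31306 = 8592 + 31306 = 39898)
1/(32643 + D) = 1/(32643 + 39898) = 1/72541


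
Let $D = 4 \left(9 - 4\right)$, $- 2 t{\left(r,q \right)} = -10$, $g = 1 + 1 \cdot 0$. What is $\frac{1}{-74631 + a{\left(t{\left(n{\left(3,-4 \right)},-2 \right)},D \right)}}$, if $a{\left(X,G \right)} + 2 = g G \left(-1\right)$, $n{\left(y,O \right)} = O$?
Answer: $- \frac{1}{74653} \approx -1.3395 \cdot 10^{-5}$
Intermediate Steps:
$g = 1$ ($g = 1 + 0 = 1$)
$t{\left(r,q \right)} = 5$ ($t{\left(r,q \right)} = \left(- \frac{1}{2}\right) \left(-10\right) = 5$)
$D = 20$ ($D = 4 \cdot 5 = 20$)
$a{\left(X,G \right)} = -2 - G$ ($a{\left(X,G \right)} = -2 + 1 G \left(-1\right) = -2 + G \left(-1\right) = -2 - G$)
$\frac{1}{-74631 + a{\left(t{\left(n{\left(3,-4 \right)},-2 \right)},D \right)}} = \frac{1}{-74631 - 22} = \frac{1}{-74653} = - \frac{1}{74653}$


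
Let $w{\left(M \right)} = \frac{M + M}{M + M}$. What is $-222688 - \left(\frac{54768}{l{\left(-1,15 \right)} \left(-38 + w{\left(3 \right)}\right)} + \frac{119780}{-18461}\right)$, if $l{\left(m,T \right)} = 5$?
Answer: $- \frac{759509754732}{3415285} \approx -2.2239 \cdot 10^{5}$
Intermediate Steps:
$w{\left(M \right)} = 1$ ($w{\left(M \right)} = \frac{2 M}{2 M} = 2 M \frac{1}{2 M} = 1$)
$-222688 - \left(\frac{54768}{l{\left(-1,15 \right)} \left(-38 + w{\left(3 \right)}\right)} + \frac{119780}{-18461}\right) = -222688 - \left(\frac{54768}{5 \left(-38 + 1\right)} + \frac{119780}{-18461}\right) = -222688 - \left(\frac{54768}{5 \left(-37\right)} + 119780 \left(- \frac{1}{18461}\right)\right) = -222688 - \left(\frac{54768}{-185} - \frac{119780}{18461}\right) = -222688 - \left(54768 \left(- \frac{1}{185}\right) - \frac{119780}{18461}\right) = -222688 - \left(- \frac{54768}{185} - \frac{119780}{18461}\right) = -222688 - - \frac{1033231348}{3415285} = -222688 + \frac{1033231348}{3415285} = - \frac{759509754732}{3415285}$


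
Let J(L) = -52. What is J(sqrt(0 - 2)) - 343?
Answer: -395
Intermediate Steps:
J(sqrt(0 - 2)) - 343 = -52 - 343 = -395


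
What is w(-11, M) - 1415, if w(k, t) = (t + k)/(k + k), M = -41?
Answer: -15539/11 ≈ -1412.6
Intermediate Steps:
w(k, t) = (k + t)/(2*k) (w(k, t) = (k + t)/((2*k)) = (k + t)*(1/(2*k)) = (k + t)/(2*k))
w(-11, M) - 1415 = (½)*(-11 - 41)/(-11) - 1415 = (½)*(-1/11)*(-52) - 1415 = 26/11 - 1415 = -15539/11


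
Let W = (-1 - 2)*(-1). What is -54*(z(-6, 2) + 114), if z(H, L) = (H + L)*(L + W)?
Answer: -5076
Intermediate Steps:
W = 3 (W = -3*(-1) = 3)
z(H, L) = (3 + L)*(H + L) (z(H, L) = (H + L)*(L + 3) = (H + L)*(3 + L) = (3 + L)*(H + L))
-54*(z(-6, 2) + 114) = -54*((2² + 3*(-6) + 3*2 - 6*2) + 114) = -54*((4 - 18 + 6 - 12) + 114) = -54*(-20 + 114) = -54*94 = -5076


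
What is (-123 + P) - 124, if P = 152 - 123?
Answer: -218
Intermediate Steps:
P = 29
(-123 + P) - 124 = (-123 + 29) - 124 = -94 - 124 = -218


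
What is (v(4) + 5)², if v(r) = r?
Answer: 81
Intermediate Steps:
(v(4) + 5)² = (4 + 5)² = 9² = 81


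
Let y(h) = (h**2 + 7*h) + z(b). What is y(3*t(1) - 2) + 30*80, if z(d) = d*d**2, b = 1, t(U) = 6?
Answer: 2769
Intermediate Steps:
z(d) = d**3
y(h) = 1 + h**2 + 7*h (y(h) = (h**2 + 7*h) + 1**3 = (h**2 + 7*h) + 1 = 1 + h**2 + 7*h)
y(3*t(1) - 2) + 30*80 = (1 + (3*6 - 2)**2 + 7*(3*6 - 2)) + 30*80 = (1 + (18 - 2)**2 + 7*(18 - 2)) + 2400 = (1 + 16**2 + 7*16) + 2400 = (1 + 256 + 112) + 2400 = 369 + 2400 = 2769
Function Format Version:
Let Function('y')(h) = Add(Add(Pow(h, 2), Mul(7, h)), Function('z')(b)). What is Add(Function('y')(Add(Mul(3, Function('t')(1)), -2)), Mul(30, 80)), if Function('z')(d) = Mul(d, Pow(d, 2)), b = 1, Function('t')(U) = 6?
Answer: 2769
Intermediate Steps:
Function('z')(d) = Pow(d, 3)
Function('y')(h) = Add(1, Pow(h, 2), Mul(7, h)) (Function('y')(h) = Add(Add(Pow(h, 2), Mul(7, h)), Pow(1, 3)) = Add(Add(Pow(h, 2), Mul(7, h)), 1) = Add(1, Pow(h, 2), Mul(7, h)))
Add(Function('y')(Add(Mul(3, Function('t')(1)), -2)), Mul(30, 80)) = Add(Add(1, Pow(Add(Mul(3, 6), -2), 2), Mul(7, Add(Mul(3, 6), -2))), Mul(30, 80)) = Add(Add(1, Pow(Add(18, -2), 2), Mul(7, Add(18, -2))), 2400) = Add(Add(1, Pow(16, 2), Mul(7, 16)), 2400) = Add(Add(1, 256, 112), 2400) = Add(369, 2400) = 2769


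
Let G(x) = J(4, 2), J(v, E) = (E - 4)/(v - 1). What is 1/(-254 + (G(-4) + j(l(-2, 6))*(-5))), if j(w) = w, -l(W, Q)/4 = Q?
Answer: -3/404 ≈ -0.0074257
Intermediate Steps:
J(v, E) = (-4 + E)/(-1 + v)
l(W, Q) = -4*Q
G(x) = -2/3 (G(x) = (-4 + 2)/(-1 + 4) = -2/3)
1/(-254 + (G(-4) + j(l(-2, 6))*(-5))) = 1/(-254 + (-2/3 - 4*6*(-5))) = 1/(-254 + (-2/3 - 24*(-5))) = 1/(-254 + (-2/3 + 120)) = 1/(-254 + 358/3) = 1/(-404/3) = -3/404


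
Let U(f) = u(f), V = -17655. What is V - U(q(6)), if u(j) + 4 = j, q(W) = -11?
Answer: -17640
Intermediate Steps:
u(j) = -4 + j
U(f) = -4 + f
V - U(q(6)) = -17655 - (-4 - 11) = -17655 - 1*(-15) = -17655 + 15 = -17640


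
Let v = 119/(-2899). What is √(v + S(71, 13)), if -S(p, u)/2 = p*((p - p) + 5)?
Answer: I*√5967327691/2899 ≈ 26.647*I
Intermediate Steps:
v = -119/2899 (v = 119*(-1/2899) = -119/2899 ≈ -0.041049)
S(p, u) = -10*p (S(p, u) = -2*p*((p - p) + 5) = -2*p*(0 + 5) = -2*p*5 = -10*p)
√(v + S(71, 13)) = √(-119/2899 - 10*71) = √(-119/2899 - 710) = √(-2058409/2899) = I*√5967327691/2899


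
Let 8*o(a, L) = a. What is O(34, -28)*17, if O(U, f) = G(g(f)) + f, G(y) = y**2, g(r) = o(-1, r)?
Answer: -30447/64 ≈ -475.73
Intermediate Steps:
o(a, L) = a/8
g(r) = -1/8 (g(r) = (1/8)*(-1) = -1/8)
O(U, f) = 1/64 + f (O(U, f) = (-1/8)**2 + f = 1/64 + f)
O(34, -28)*17 = (1/64 - 28)*17 = -1791/64*17 = -30447/64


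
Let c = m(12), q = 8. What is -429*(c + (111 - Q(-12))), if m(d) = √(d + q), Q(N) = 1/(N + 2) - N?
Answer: -425139/10 - 858*√5 ≈ -44432.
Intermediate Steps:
Q(N) = 1/(2 + N) - N
m(d) = √(8 + d) (m(d) = √(d + 8) = √(8 + d))
c = 2*√5 (c = √(8 + 12) = √20 = 2*√5 ≈ 4.4721)
-429*(c + (111 - Q(-12))) = -429*(2*√5 + (111 - (1 - 1*(-12)² - 2*(-12))/(2 - 12))) = -429*(2*√5 + (111 - (1 - 1*144 + 24)/(-10))) = -429*(2*√5 + (111 - (-1)*(1 - 144 + 24)/10)) = -429*(2*√5 + (111 - (-1)*(-119)/10)) = -429*(2*√5 + (111 - 1*119/10)) = -429*(2*√5 + (111 - 119/10)) = -429*(2*√5 + 991/10) = -429*(991/10 + 2*√5) = -425139/10 - 858*√5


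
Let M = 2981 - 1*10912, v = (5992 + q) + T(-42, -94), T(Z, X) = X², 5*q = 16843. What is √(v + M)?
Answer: 8*√4010/5 ≈ 101.32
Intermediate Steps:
q = 16843/5 (q = (⅕)*16843 = 16843/5 ≈ 3368.6)
v = 90983/5 (v = (5992 + 16843/5) + (-94)² = 46803/5 + 8836 = 90983/5 ≈ 18197.)
M = -7931 (M = 2981 - 10912 = -7931)
√(v + M) = √(90983/5 - 7931) = √(51328/5) = 8*√4010/5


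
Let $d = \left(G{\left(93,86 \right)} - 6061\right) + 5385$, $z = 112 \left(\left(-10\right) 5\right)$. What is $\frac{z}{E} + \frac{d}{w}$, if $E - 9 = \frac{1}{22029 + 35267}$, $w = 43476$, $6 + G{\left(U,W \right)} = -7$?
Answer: $- \frac{2789992062157}{4483810308} \approx -622.24$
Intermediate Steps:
$G{\left(U,W \right)} = -13$ ($G{\left(U,W \right)} = -6 - 7 = -13$)
$z = -5600$ ($z = 112 \left(-50\right) = -5600$)
$E = \frac{515665}{57296}$ ($E = 9 + \frac{1}{22029 + 35267} = 9 + \frac{1}{57296} = \frac{515665}{57296} \approx 9.0$)
$d = -689$ ($d = \left(-13 - 6061\right) + 5385 = -6074 + 5385 = -689$)
$\frac{z}{E} + \frac{d}{w} = - \frac{5600}{\frac{515665}{57296}} - \frac{689}{43476} = \left(-5600\right) \frac{57296}{515665} - \frac{689}{43476} = - \frac{64171520}{103133} - \frac{689}{43476} = - \frac{2789992062157}{4483810308}$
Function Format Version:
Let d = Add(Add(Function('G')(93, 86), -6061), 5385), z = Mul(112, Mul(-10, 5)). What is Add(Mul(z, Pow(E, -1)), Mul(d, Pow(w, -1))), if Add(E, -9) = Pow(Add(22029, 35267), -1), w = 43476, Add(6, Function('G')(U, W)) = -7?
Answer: Rational(-2789992062157, 4483810308) ≈ -622.24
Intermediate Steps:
Function('G')(U, W) = -13 (Function('G')(U, W) = Add(-6, -7) = -13)
z = -5600 (z = Mul(112, -50) = -5600)
E = Rational(515665, 57296) (E = Add(9, Pow(Add(22029, 35267), -1)) = Add(9, Pow(57296, -1)) = Add(9, Rational(1, 57296)) = Rational(515665, 57296) ≈ 9.0000)
d = -689 (d = Add(Add(-13, -6061), 5385) = Add(-6074, 5385) = -689)
Add(Mul(z, Pow(E, -1)), Mul(d, Pow(w, -1))) = Add(Mul(-5600, Pow(Rational(515665, 57296), -1)), Mul(-689, Pow(43476, -1))) = Add(Mul(-5600, Rational(57296, 515665)), Mul(-689, Rational(1, 43476))) = Add(Rational(-64171520, 103133), Rational(-689, 43476)) = Rational(-2789992062157, 4483810308)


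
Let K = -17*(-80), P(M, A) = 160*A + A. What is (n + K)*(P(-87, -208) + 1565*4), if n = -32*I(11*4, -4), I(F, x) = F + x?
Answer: -2178240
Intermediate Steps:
P(M, A) = 161*A
K = 1360
n = -1280 (n = -32*(11*4 - 4) = -32*(44 - 4) = -32*40 = -1280)
(n + K)*(P(-87, -208) + 1565*4) = (-1280 + 1360)*(161*(-208) + 1565*4) = 80*(-33488 + 6260) = 80*(-27228) = -2178240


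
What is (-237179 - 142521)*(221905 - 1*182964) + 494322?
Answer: -14785403378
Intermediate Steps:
(-237179 - 142521)*(221905 - 1*182964) + 494322 = -379700*(221905 - 182964) + 494322 = -379700*38941 + 494322 = -14785897700 + 494322 = -14785403378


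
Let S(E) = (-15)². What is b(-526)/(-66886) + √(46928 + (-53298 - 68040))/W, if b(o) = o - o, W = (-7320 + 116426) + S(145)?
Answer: I*√74410/109331 ≈ 0.002495*I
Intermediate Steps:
S(E) = 225
W = 109331 (W = (-7320 + 116426) + 225 = 109106 + 225 = 109331)
b(o) = 0
b(-526)/(-66886) + √(46928 + (-53298 - 68040))/W = 0/(-66886) + √(46928 + (-53298 - 68040))/109331 = 0*(-1/66886) + √(46928 - 121338)*(1/109331) = 0 + √(-74410)*(1/109331) = 0 + (I*√74410)*(1/109331) = 0 + I*√74410/109331 = I*√74410/109331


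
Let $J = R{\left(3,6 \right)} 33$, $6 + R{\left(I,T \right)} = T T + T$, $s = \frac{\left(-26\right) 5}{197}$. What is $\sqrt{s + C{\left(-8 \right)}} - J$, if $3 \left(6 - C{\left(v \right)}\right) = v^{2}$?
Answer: $-1188 + \frac{2 i \sqrt{1396533}}{591} \approx -1188.0 + 3.9992 i$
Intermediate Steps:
$C{\left(v \right)} = 6 - \frac{v^{2}}{3}$
$s = - \frac{130}{197}$ ($s = \left(-130\right) \frac{1}{197} = - \frac{130}{197} \approx -0.6599$)
$R{\left(I,T \right)} = -6 + T + T^{2}$ ($R{\left(I,T \right)} = -6 + \left(T T + T\right) = -6 + \left(T^{2} + T\right) = -6 + \left(T + T^{2}\right) = -6 + T + T^{2}$)
$J = 1188$ ($J = \left(-6 + 6 + 6^{2}\right) 33 = \left(-6 + 6 + 36\right) 33 = 36 \cdot 33 = 1188$)
$\sqrt{s + C{\left(-8 \right)}} - J = \sqrt{- \frac{130}{197} + \left(6 - \frac{\left(-8\right)^{2}}{3}\right)} - 1188 = \sqrt{- \frac{130}{197} + \left(6 - \frac{64}{3}\right)} - 1188 = \sqrt{- \frac{130}{197} - \frac{46}{3}} - 1188 = \sqrt{- \frac{9452}{591}} - 1188 = \frac{2 i \sqrt{1396533}}{591} - 1188 = -1188 + \frac{2 i \sqrt{1396533}}{591}$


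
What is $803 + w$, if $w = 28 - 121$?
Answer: $710$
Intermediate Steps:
$w = -93$ ($w = 28 - 121 = -93$)
$803 + w = 803 - 93 = 710$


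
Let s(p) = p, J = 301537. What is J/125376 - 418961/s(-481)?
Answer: 52672693633/60305856 ≈ 873.43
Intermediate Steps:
J/125376 - 418961/s(-481) = 301537/125376 - 418961/(-481) = 301537*(1/125376) - 418961*(-1/481) = 301537/125376 + 418961/481 = 52672693633/60305856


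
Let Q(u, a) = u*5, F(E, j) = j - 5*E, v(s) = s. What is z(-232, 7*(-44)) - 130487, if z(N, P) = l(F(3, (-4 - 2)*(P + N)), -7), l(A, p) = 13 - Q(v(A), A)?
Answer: -146599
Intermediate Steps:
Q(u, a) = 5*u
l(A, p) = 13 - 5*A
z(N, P) = 88 + 30*N + 30*P (z(N, P) = 13 - 5*((-4 - 2)*(P + N) - 5*3) = 13 - 5*(-6*(N + P) - 15) = 13 - 5*((-6*N - 6*P) - 15) = 13 - 5*(-15 - 6*N - 6*P) = 13 + (75 + 30*N + 30*P) = 88 + 30*N + 30*P)
z(-232, 7*(-44)) - 130487 = (88 + 30*(-232) + 30*(7*(-44))) - 130487 = (88 - 6960 + 30*(-308)) - 130487 = (88 - 6960 - 9240) - 130487 = -16112 - 130487 = -146599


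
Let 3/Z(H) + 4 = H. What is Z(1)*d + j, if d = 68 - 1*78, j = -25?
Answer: -15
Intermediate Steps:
Z(H) = 3/(-4 + H)
d = -10 (d = 68 - 78 = -10)
Z(1)*d + j = (3/(-4 + 1))*(-10) - 25 = (3/(-3))*(-10) - 25 = (3*(-⅓))*(-10) - 25 = -1*(-10) - 25 = 10 - 25 = -15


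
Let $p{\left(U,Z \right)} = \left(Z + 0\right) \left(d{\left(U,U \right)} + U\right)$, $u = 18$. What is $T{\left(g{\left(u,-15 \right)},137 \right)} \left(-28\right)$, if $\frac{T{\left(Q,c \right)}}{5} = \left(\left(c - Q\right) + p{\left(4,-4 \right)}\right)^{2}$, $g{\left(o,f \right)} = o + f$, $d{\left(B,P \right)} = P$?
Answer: $-1456560$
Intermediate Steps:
$g{\left(o,f \right)} = f + o$
$p{\left(U,Z \right)} = 2 U Z$ ($p{\left(U,Z \right)} = \left(Z + 0\right) \left(U + U\right) = Z 2 U = 2 U Z$)
$T{\left(Q,c \right)} = 5 \left(-32 + c - Q\right)^{2}$ ($T{\left(Q,c \right)} = 5 \left(\left(c - Q\right) + 2 \cdot 4 \left(-4\right)\right)^{2} = 5 \left(\left(c - Q\right) - 32\right)^{2} = 5 \left(-32 + c - Q\right)^{2}$)
$T{\left(g{\left(u,-15 \right)},137 \right)} \left(-28\right) = 5 \left(32 + \left(-15 + 18\right) - 137\right)^{2} \left(-28\right) = 5 \left(32 + 3 - 137\right)^{2} \left(-28\right) = 5 \left(-102\right)^{2} \left(-28\right) = 5 \cdot 10404 \left(-28\right) = 52020 \left(-28\right) = -1456560$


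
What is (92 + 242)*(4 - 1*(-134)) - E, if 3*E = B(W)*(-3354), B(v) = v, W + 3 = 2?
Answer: 44974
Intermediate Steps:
W = -1 (W = -3 + 2 = -1)
E = 1118 (E = (-1*(-3354))/3 = (⅓)*3354 = 1118)
(92 + 242)*(4 - 1*(-134)) - E = (92 + 242)*(4 - 1*(-134)) - 1*1118 = 334*(4 + 134) - 1118 = 334*138 - 1118 = 46092 - 1118 = 44974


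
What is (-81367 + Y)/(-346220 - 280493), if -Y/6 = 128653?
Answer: 853285/626713 ≈ 1.3615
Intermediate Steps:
Y = -771918 (Y = -6*128653 = -771918)
(-81367 + Y)/(-346220 - 280493) = (-81367 - 771918)/(-346220 - 280493) = -853285/(-626713) = -853285*(-1/626713) = 853285/626713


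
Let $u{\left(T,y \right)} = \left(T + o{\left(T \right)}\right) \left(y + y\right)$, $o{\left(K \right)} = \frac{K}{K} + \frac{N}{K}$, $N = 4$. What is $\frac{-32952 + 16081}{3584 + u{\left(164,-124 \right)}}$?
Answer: $\frac{691711}{1531024} \approx 0.4518$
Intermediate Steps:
$o{\left(K \right)} = 1 + \frac{4}{K}$ ($o{\left(K \right)} = \frac{K}{K} + \frac{4}{K} = 1 + \frac{4}{K}$)
$u{\left(T,y \right)} = 2 y \left(T + \frac{4 + T}{T}\right)$ ($u{\left(T,y \right)} = \left(T + \frac{4 + T}{T}\right) \left(y + y\right) = \left(T + \frac{4 + T}{T}\right) 2 y = 2 y \left(T + \frac{4 + T}{T}\right)$)
$\frac{-32952 + 16081}{3584 + u{\left(164,-124 \right)}} = \frac{-32952 + 16081}{3584 + 2 \left(-124\right) \frac{1}{164} \left(4 + 164 + 164^{2}\right)} = - \frac{16871}{3584 + 2 \left(-124\right) \frac{1}{164} \left(4 + 164 + 26896\right)} = - \frac{16871}{3584 + 2 \left(-124\right) \frac{1}{164} \cdot 27064} = - \frac{16871}{3584 - \frac{1677968}{41}} = - \frac{16871}{- \frac{1531024}{41}} = \left(-16871\right) \left(- \frac{41}{1531024}\right) = \frac{691711}{1531024}$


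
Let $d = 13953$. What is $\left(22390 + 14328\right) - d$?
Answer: $22765$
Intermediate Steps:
$\left(22390 + 14328\right) - d = \left(22390 + 14328\right) - 13953 = 36718 - 13953 = 22765$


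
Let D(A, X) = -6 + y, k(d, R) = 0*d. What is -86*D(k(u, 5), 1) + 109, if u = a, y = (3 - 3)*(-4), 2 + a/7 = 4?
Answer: 625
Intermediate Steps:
a = 14 (a = -14 + 7*4 = -14 + 28 = 14)
y = 0 (y = 0*(-4) = 0)
u = 14
k(d, R) = 0
D(A, X) = -6 (D(A, X) = -6 + 0 = -6)
-86*D(k(u, 5), 1) + 109 = -86*(-6) + 109 = 516 + 109 = 625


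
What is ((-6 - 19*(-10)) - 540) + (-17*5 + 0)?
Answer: -441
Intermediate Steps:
((-6 - 19*(-10)) - 540) + (-17*5 + 0) = ((-6 + 190) - 540) + (-85 + 0) = (184 - 540) - 85 = -356 - 85 = -441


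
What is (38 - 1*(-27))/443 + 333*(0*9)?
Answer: 65/443 ≈ 0.14673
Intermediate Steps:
(38 - 1*(-27))/443 + 333*(0*9) = (38 + 27)*(1/443) + 333*0 = 65*(1/443) + 0 = 65/443 + 0 = 65/443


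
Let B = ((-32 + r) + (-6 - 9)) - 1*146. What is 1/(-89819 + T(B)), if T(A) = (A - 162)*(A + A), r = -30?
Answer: 1/81891 ≈ 1.2211e-5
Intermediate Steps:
B = -223 (B = ((-32 - 30) + (-6 - 9)) - 1*146 = (-62 - 15) - 146 = -77 - 146 = -223)
T(A) = 2*A*(-162 + A) (T(A) = (-162 + A)*(2*A) = 2*A*(-162 + A))
1/(-89819 + T(B)) = 1/(-89819 + 2*(-223)*(-162 - 223)) = 1/(-89819 + 2*(-223)*(-385)) = 1/(-89819 + 171710) = 1/81891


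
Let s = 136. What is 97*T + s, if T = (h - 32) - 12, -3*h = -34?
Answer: -9098/3 ≈ -3032.7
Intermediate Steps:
h = 34/3 (h = -⅓*(-34) = 34/3 ≈ 11.333)
T = -98/3 (T = (34/3 - 32) - 12 = -62/3 - 12 = -98/3 ≈ -32.667)
97*T + s = 97*(-98/3) + 136 = -9506/3 + 136 = -9098/3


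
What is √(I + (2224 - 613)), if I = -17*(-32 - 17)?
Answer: 2*√611 ≈ 49.437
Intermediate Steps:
I = 833 (I = -17*(-49) = 833)
√(I + (2224 - 613)) = √(833 + (2224 - 613)) = √(833 + 1611) = √2444 = 2*√611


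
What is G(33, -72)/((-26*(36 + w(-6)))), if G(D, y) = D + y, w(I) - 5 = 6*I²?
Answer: 3/514 ≈ 0.0058366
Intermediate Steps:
w(I) = 5 + 6*I²
G(33, -72)/((-26*(36 + w(-6)))) = (33 - 72)/((-26*(36 + (5 + 6*(-6)²)))) = -39*(-1/(26*(36 + (5 + 6*36)))) = -39*(-1/(26*(36 + (5 + 216)))) = -39*(-1/(26*(36 + 221))) = -39/((-26*257)) = -39/(-6682) = -39*(-1/6682) = 3/514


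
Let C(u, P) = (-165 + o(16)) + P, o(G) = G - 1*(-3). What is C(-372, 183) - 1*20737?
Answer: -20700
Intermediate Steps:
o(G) = 3 + G (o(G) = G + 3 = 3 + G)
C(u, P) = -146 + P (C(u, P) = (-165 + (3 + 16)) + P = (-165 + 19) + P = -146 + P)
C(-372, 183) - 1*20737 = (-146 + 183) - 1*20737 = 37 - 20737 = -20700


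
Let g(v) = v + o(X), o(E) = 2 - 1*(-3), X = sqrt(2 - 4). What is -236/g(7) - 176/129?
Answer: -2713/129 ≈ -21.031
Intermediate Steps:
X = I*sqrt(2) (X = sqrt(-2) = I*sqrt(2) ≈ 1.4142*I)
o(E) = 5 (o(E) = 2 + 3 = 5)
g(v) = 5 + v (g(v) = v + 5 = 5 + v)
-236/g(7) - 176/129 = -236/(5 + 7) - 176/129 = -236/12 - 176*1/129 = -236*1/12 - 176/129 = -59/3 - 176/129 = -2713/129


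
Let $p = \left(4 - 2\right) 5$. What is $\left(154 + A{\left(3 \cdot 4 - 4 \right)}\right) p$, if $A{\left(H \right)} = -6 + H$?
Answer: $1560$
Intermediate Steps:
$p = 10$ ($p = \left(4 - 2\right) 5 = 2 \cdot 5 = 10$)
$\left(154 + A{\left(3 \cdot 4 - 4 \right)}\right) p = \left(154 + \left(-6 + \left(3 \cdot 4 - 4\right)\right)\right) 10 = \left(154 + \left(-6 + \left(12 - 4\right)\right)\right) 10 = \left(154 + \left(-6 + 8\right)\right) 10 = \left(154 + 2\right) 10 = 156 \cdot 10 = 1560$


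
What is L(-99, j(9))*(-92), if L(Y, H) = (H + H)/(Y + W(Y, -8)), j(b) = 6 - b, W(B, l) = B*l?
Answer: 184/231 ≈ 0.79654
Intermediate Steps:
L(Y, H) = -2*H/(7*Y) (L(Y, H) = (H + H)/(Y + Y*(-8)) = (2*H)/(Y - 8*Y) = (2*H)/((-7*Y)) = (2*H)*(-1/(7*Y)) = -2*H/(7*Y))
L(-99, j(9))*(-92) = -2/7*(6 - 1*9)/(-99)*(-92) = -2/7*(6 - 9)*(-1/99)*(-92) = -2/7*(-3)*(-1/99)*(-92) = -2/231*(-92) = 184/231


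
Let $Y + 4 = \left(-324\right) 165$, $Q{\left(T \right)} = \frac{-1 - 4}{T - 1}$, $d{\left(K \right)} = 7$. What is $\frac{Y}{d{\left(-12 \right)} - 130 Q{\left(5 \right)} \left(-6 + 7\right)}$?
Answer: $- \frac{106928}{339} \approx -315.42$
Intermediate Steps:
$Q{\left(T \right)} = - \frac{5}{-1 + T}$
$Y = -53464$ ($Y = -4 - 53460 = -53464$)
$\frac{Y}{d{\left(-12 \right)} - 130 Q{\left(5 \right)} \left(-6 + 7\right)} = - \frac{53464}{7 - 130 - \frac{5}{-1 + 5} \left(-6 + 7\right)} = - \frac{53464}{7 - 130 - \frac{5}{4} \cdot 1} = - \frac{53464}{7 - 130 \left(-5\right) \frac{1}{4} \cdot 1} = - \frac{53464}{7 - 130 \left(\left(- \frac{5}{4}\right) 1\right)} = - \frac{53464}{7 - - \frac{325}{2}} = - \frac{53464}{7 + \frac{325}{2}} = - \frac{53464}{\frac{339}{2}} = \left(-53464\right) \frac{2}{339} = - \frac{106928}{339}$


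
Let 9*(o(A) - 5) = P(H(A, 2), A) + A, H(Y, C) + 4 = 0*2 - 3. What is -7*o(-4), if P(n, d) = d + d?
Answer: -77/3 ≈ -25.667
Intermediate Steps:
H(Y, C) = -7 (H(Y, C) = -4 + (0*2 - 3) = -4 + (0 - 3) = -4 - 3 = -7)
P(n, d) = 2*d
o(A) = 5 + A/3 (o(A) = 5 + (2*A + A)/9 = 5 + (3*A)/9 = 5 + A/3)
-7*o(-4) = -7*(5 + (⅓)*(-4)) = -7*(5 - 4/3) = -7*11/3 = -77/3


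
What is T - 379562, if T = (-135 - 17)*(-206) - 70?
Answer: -348320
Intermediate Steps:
T = 31242 (T = -152*(-206) - 70 = 31312 - 70 = 31242)
T - 379562 = 31242 - 379562 = -348320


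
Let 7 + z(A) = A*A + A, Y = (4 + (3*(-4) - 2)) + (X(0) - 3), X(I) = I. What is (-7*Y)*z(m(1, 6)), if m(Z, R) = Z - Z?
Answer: -637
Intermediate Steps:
m(Z, R) = 0
Y = -13 (Y = (4 + (3*(-4) - 2)) + (0 - 3) = (4 + (-12 - 2)) - 3 = (4 - 14) - 3 = -10 - 3 = -13)
z(A) = -7 + A + A² (z(A) = -7 + (A*A + A) = -7 + (A² + A) = -7 + (A + A²) = -7 + A + A²)
(-7*Y)*z(m(1, 6)) = (-7*(-13))*(-7 + 0 + 0²) = 91*(-7 + 0 + 0) = 91*(-7) = -637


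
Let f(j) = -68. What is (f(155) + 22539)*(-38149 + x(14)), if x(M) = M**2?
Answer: -852841863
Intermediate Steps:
(f(155) + 22539)*(-38149 + x(14)) = (-68 + 22539)*(-38149 + 14**2) = 22471*(-38149 + 196) = 22471*(-37953) = -852841863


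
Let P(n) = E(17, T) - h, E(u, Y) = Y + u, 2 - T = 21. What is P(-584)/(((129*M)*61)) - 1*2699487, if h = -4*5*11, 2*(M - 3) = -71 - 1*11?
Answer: -403603000966/149511 ≈ -2.6995e+6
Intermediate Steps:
M = -38 (M = 3 + (-71 - 1*11)/2 = 3 + (-71 - 11)/2 = 3 + (1/2)*(-82) = 3 - 41 = -38)
T = -19 (T = 2 - 1*21 = 2 - 21 = -19)
h = -220 (h = -20*11 = -220)
P(n) = 218 (P(n) = (-19 + 17) - 1*(-220) = -2 + 220 = 218)
P(-584)/(((129*M)*61)) - 1*2699487 = 218/(((129*(-38))*61)) - 1*2699487 = 218/((-4902*61)) - 2699487 = 218/(-299022) - 2699487 = 218*(-1/299022) - 2699487 = -109/149511 - 2699487 = -403603000966/149511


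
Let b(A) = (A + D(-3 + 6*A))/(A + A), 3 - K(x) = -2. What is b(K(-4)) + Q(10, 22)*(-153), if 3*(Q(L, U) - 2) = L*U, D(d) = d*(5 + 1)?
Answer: -115093/10 ≈ -11509.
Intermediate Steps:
D(d) = 6*d (D(d) = d*6 = 6*d)
K(x) = 5 (K(x) = 3 - 1*(-2) = 3 + 2 = 5)
Q(L, U) = 2 + L*U/3 (Q(L, U) = 2 + (L*U)/3 = 2 + L*U/3)
b(A) = (-18 + 37*A)/(2*A) (b(A) = (A + 6*(-3 + 6*A))/(A + A) = (A + (-18 + 36*A))/((2*A)) = (-18 + 37*A)*(1/(2*A)) = (-18 + 37*A)/(2*A))
b(K(-4)) + Q(10, 22)*(-153) = (37/2 - 9/5) + (2 + (⅓)*10*22)*(-153) = (37/2 - 9*⅕) + (2 + 220/3)*(-153) = (37/2 - 9/5) + (226/3)*(-153) = 167/10 - 11526 = -115093/10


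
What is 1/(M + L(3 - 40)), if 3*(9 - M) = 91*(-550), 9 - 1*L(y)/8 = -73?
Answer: 3/52045 ≈ 5.7642e-5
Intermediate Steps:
L(y) = 656 (L(y) = 72 - 8*(-73) = 72 + 584 = 656)
M = 50077/3 (M = 9 - 91*(-550)/3 = 9 - ⅓*(-50050) = 9 + 50050/3 = 50077/3 ≈ 16692.)
1/(M + L(3 - 40)) = 1/(50077/3 + 656) = 1/(52045/3) = 3/52045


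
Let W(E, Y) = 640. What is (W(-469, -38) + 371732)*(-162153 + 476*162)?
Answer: -31666887252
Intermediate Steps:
(W(-469, -38) + 371732)*(-162153 + 476*162) = (640 + 371732)*(-162153 + 476*162) = 372372*(-162153 + 77112) = 372372*(-85041) = -31666887252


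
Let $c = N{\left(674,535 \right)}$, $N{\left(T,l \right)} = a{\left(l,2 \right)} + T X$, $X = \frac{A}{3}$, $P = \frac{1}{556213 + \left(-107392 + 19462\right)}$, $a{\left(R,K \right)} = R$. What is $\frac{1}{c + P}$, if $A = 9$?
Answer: $\frac{468283}{1197399632} \approx 0.00039108$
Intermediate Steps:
$P = \frac{1}{468283}$ ($P = \frac{1}{556213 - 87930} = \frac{1}{468283} \approx 2.1355 \cdot 10^{-6}$)
$X = 3$ ($X = \frac{9}{3} = 9 \cdot \frac{1}{3} = 3$)
$N{\left(T,l \right)} = l + 3 T$ ($N{\left(T,l \right)} = l + T 3 = l + 3 T$)
$c = 2557$ ($c = 535 + 3 \cdot 674 = 535 + 2022 = 2557$)
$\frac{1}{c + P} = \frac{1}{2557 + \frac{1}{468283}} = \frac{1}{\frac{1197399632}{468283}} = \frac{468283}{1197399632}$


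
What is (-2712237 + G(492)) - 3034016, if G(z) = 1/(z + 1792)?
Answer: -13124441851/2284 ≈ -5.7463e+6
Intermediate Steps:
G(z) = 1/(1792 + z)
(-2712237 + G(492)) - 3034016 = (-2712237 + 1/(1792 + 492)) - 3034016 = (-2712237 + 1/2284) - 3034016 = -6194749307/2284 - 3034016 = -13124441851/2284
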